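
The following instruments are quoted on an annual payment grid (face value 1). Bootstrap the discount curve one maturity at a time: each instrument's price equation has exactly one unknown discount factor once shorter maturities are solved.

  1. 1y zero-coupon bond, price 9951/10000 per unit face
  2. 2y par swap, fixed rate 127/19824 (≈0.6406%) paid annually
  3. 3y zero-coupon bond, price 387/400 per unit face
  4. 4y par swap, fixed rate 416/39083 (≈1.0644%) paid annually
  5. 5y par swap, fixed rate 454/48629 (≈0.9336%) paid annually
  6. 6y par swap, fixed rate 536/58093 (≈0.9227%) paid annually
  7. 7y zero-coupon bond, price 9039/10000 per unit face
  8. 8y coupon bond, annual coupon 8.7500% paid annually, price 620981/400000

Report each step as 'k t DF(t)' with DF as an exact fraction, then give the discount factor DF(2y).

step 1 [1y] zero: DF = P = 9951/10000 ≈ 0.995100
step 2 [2y] swap r/1=127/19824: DF=(1 − 127/19824·(0.995100))/(1+127/19824) = 9873/10000 ≈ 0.987300
step 3 [3y] zero: DF = P = 387/400 ≈ 0.967500
step 4 [4y] swap r/1=416/39083: DF=(1 − 416/39083·(0.995100+0.987300+0.967500))/(1+416/39083) = 599/625 ≈ 0.958400
step 5 [5y] swap r/1=454/48629: DF=(1 − 454/48629·(0.995100+0.987300+0.967500+0.958400))/(1+454/48629) = 4773/5000 ≈ 0.954600
step 6 [6y] swap r/1=536/58093: DF=(1 − 536/58093·(0.995100+0.987300+0.967500+0.958400+0.954600))/(1+536/58093) = 1183/1250 ≈ 0.946400
step 7 [7y] zero: DF = P = 9039/10000 ≈ 0.903900
step 8 [8y] bond c/1=7/80: DF=(620981/400000 − 7/80·(0.995100+0.987300+0.967500+0.958400+0.954600+0.946400+0.903900))/(1+7/80) = 4437/5000 ≈ 0.887400

1 1 9951/10000
2 2 9873/10000
3 3 387/400
4 4 599/625
5 5 4773/5000
6 6 1183/1250
7 7 9039/10000
8 8 4437/5000
DF(2y) = 9873/10000 ≈ 0.987300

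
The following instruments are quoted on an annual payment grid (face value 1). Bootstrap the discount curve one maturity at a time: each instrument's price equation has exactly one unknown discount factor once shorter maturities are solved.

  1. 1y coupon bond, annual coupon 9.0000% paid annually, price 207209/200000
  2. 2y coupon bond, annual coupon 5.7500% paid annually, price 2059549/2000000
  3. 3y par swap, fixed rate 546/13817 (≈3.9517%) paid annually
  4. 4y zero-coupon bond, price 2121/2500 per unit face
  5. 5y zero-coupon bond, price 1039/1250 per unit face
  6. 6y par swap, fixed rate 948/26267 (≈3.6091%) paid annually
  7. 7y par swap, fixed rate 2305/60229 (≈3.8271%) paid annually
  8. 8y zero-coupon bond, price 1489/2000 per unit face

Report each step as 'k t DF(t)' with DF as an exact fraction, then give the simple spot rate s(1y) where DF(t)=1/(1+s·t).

step 1 [1y] bond c/1=9/100: DF=(207209/200000 − 9/100·(0))/(1+9/100) = 1901/2000 ≈ 0.950500
step 2 [2y] bond c/1=23/400: DF=(2059549/2000000 − 23/400·(0.950500))/(1+23/400) = 9221/10000 ≈ 0.922100
step 3 [3y] swap r/1=546/13817: DF=(1 − 546/13817·(0.950500+0.922100))/(1+546/13817) = 2227/2500 ≈ 0.890800
step 4 [4y] zero: DF = P = 2121/2500 ≈ 0.848400
step 5 [5y] zero: DF = P = 1039/1250 ≈ 0.831200
step 6 [6y] swap r/1=948/26267: DF=(1 − 948/26267·(0.950500+0.922100+0.890800+0.848400+0.831200))/(1+948/26267) = 1013/1250 ≈ 0.810400
step 7 [7y] swap r/1=2305/60229: DF=(1 − 2305/60229·(0.950500+0.922100+0.890800+0.848400+0.831200+0.810400))/(1+2305/60229) = 1539/2000 ≈ 0.769500
step 8 [8y] zero: DF = P = 1489/2000 ≈ 0.744500

1 1 1901/2000
2 2 9221/10000
3 3 2227/2500
4 4 2121/2500
5 5 1039/1250
6 6 1013/1250
7 7 1539/2000
8 8 1489/2000
s(1y) = (1/(1901/2000) − 1)/(1) = 99/1901 ≈ 5.2078%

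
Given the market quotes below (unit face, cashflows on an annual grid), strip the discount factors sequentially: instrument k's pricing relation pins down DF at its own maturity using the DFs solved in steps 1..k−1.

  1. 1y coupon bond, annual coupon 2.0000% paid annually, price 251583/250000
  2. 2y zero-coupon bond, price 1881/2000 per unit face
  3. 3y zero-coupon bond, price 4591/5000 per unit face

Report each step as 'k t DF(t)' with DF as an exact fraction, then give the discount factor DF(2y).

step 1 [1y] bond c/1=1/50: DF=(251583/250000 − 1/50·(0))/(1+1/50) = 4933/5000 ≈ 0.986600
step 2 [2y] zero: DF = P = 1881/2000 ≈ 0.940500
step 3 [3y] zero: DF = P = 4591/5000 ≈ 0.918200

1 1 4933/5000
2 2 1881/2000
3 3 4591/5000
DF(2y) = 1881/2000 ≈ 0.940500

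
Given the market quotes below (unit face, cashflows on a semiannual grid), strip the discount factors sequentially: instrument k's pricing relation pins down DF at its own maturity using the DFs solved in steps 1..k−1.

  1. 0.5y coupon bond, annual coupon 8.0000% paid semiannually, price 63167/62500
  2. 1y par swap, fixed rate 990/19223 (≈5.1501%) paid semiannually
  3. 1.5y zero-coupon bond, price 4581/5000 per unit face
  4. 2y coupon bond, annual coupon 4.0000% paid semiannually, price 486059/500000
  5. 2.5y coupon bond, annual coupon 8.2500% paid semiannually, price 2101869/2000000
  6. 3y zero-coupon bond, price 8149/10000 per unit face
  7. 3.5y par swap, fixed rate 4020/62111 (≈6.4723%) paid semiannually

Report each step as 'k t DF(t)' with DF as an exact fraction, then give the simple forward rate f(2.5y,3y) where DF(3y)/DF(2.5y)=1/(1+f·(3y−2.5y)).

1 1/2 4859/5000
2 1 1901/2000
3 3/2 4581/5000
4 2 4487/5000
5 5/2 8613/10000
6 3 8149/10000
7 7/2 799/1000
f(2.5y,3y) = ((8613/10000)/(8149/10000) − 1)/(1/2) = 32/281 ≈ 11.3879%

step 1 [0.5y] bond c/2=1/25: DF=(63167/62500 − 1/25·(0))/(1+1/25) = 4859/5000 ≈ 0.971800
step 2 [1y] swap r/2=495/19223: DF=(1 − 495/19223·(0.971800))/(1+495/19223) = 1901/2000 ≈ 0.950500
step 3 [1.5y] zero: DF = P = 4581/5000 ≈ 0.916200
step 4 [2y] bond c/2=1/50: DF=(486059/500000 − 1/50·(0.971800+0.950500+0.916200))/(1+1/50) = 4487/5000 ≈ 0.897400
step 5 [2.5y] bond c/2=33/800: DF=(2101869/2000000 − 33/800·(0.971800+0.950500+0.916200+0.897400))/(1+33/800) = 8613/10000 ≈ 0.861300
step 6 [3y] zero: DF = P = 8149/10000 ≈ 0.814900
step 7 [3.5y] swap r/2=2010/62111: DF=(1 − 2010/62111·(0.971800+0.950500+0.916200+0.897400+0.861300+0.814900))/(1+2010/62111) = 799/1000 ≈ 0.799000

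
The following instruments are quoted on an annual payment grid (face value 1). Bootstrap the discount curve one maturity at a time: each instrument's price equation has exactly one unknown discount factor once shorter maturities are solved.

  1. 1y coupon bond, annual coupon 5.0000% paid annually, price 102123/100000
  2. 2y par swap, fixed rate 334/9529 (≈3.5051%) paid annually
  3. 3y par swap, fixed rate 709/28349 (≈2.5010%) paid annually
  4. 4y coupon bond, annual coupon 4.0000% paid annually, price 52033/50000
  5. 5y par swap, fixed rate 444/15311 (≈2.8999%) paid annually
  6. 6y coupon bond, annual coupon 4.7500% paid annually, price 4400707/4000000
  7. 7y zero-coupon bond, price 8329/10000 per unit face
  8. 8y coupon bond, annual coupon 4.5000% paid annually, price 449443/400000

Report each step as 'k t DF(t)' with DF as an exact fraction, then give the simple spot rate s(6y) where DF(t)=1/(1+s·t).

step 1 [1y] bond c/1=1/20: DF=(102123/100000 − 1/20·(0))/(1+1/20) = 4863/5000 ≈ 0.972600
step 2 [2y] swap r/1=334/9529: DF=(1 − 334/9529·(0.972600))/(1+334/9529) = 2333/2500 ≈ 0.933200
step 3 [3y] swap r/1=709/28349: DF=(1 − 709/28349·(0.972600+0.933200))/(1+709/28349) = 9291/10000 ≈ 0.929100
step 4 [4y] bond c/1=1/25: DF=(52033/50000 − 1/25·(0.972600+0.933200+0.929100))/(1+1/25) = 2229/2500 ≈ 0.891600
step 5 [5y] swap r/1=444/15311: DF=(1 − 444/15311·(0.972600+0.933200+0.929100+0.891600))/(1+444/15311) = 2167/2500 ≈ 0.866800
step 6 [6y] bond c/1=19/400: DF=(4400707/4000000 − 19/400·(0.972600+0.933200+0.929100+0.891600+0.866800))/(1+19/400) = 421/500 ≈ 0.842000
step 7 [7y] zero: DF = P = 8329/10000 ≈ 0.832900
step 8 [8y] bond c/1=9/200: DF=(449443/400000 − 9/200·(0.972600+0.933200+0.929100+0.891600+0.866800+0.842000+0.832900))/(1+9/200) = 8053/10000 ≈ 0.805300

1 1 4863/5000
2 2 2333/2500
3 3 9291/10000
4 4 2229/2500
5 5 2167/2500
6 6 421/500
7 7 8329/10000
8 8 8053/10000
s(6y) = (1/(421/500) − 1)/(6) = 79/2526 ≈ 3.1275%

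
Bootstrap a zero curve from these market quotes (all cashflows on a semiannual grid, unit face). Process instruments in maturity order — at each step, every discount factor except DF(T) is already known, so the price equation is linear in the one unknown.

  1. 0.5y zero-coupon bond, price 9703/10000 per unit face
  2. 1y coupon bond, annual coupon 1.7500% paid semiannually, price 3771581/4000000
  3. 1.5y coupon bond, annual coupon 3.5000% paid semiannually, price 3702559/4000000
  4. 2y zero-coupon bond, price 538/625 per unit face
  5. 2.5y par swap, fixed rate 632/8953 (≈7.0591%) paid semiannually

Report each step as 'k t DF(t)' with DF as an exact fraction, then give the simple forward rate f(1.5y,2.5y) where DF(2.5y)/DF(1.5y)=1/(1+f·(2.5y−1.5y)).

1 1/2 9703/10000
2 1 9263/10000
3 3/2 8771/10000
4 2 538/625
5 5/2 421/500
f(1.5y,2.5y) = ((8771/10000)/(421/500) − 1)/(1) = 351/8420 ≈ 4.1686%

step 1 [0.5y] zero: DF = P = 9703/10000 ≈ 0.970300
step 2 [1y] bond c/2=7/800: DF=(3771581/4000000 − 7/800·(0.970300))/(1+7/800) = 9263/10000 ≈ 0.926300
step 3 [1.5y] bond c/2=7/400: DF=(3702559/4000000 − 7/400·(0.970300+0.926300))/(1+7/400) = 8771/10000 ≈ 0.877100
step 4 [2y] zero: DF = P = 538/625 ≈ 0.860800
step 5 [2.5y] swap r/2=316/8953: DF=(1 − 316/8953·(0.970300+0.926300+0.877100+0.860800))/(1+316/8953) = 421/500 ≈ 0.842000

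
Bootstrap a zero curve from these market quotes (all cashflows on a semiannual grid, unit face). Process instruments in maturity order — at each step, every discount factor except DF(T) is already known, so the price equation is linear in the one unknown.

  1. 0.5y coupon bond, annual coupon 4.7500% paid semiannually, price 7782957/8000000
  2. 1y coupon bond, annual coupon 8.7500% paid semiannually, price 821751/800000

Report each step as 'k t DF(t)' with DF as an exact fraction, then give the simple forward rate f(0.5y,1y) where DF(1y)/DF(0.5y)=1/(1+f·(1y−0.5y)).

step 1 [0.5y] bond c/2=19/800: DF=(7782957/8000000 − 19/800·(0))/(1+19/800) = 9503/10000 ≈ 0.950300
step 2 [1y] bond c/2=7/160: DF=(821751/800000 − 7/160·(0.950300))/(1+7/160) = 9443/10000 ≈ 0.944300

1 1/2 9503/10000
2 1 9443/10000
f(0.5y,1y) = ((9503/10000)/(9443/10000) − 1)/(1/2) = 120/9443 ≈ 1.2708%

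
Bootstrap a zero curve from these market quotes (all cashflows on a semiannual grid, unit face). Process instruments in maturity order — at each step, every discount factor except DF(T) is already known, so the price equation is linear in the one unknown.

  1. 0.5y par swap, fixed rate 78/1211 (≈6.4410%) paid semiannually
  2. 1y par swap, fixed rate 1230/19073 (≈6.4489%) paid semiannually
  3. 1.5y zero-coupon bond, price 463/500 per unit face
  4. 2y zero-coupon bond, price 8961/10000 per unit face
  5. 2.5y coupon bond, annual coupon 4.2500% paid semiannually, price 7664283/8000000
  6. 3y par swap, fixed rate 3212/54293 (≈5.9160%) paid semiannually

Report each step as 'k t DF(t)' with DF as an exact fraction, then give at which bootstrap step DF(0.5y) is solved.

1 1/2 1211/1250
2 1 1877/2000
3 3/2 463/500
4 2 8961/10000
5 5/2 1721/2000
6 3 4197/5000
DF(0.5y) is solved at step 1

step 1 [0.5y] swap r/2=39/1211: DF=(1 − 39/1211·(0))/(1+39/1211) = 1211/1250 ≈ 0.968800
step 2 [1y] swap r/2=615/19073: DF=(1 − 615/19073·(0.968800))/(1+615/19073) = 1877/2000 ≈ 0.938500
step 3 [1.5y] zero: DF = P = 463/500 ≈ 0.926000
step 4 [2y] zero: DF = P = 8961/10000 ≈ 0.896100
step 5 [2.5y] bond c/2=17/800: DF=(7664283/8000000 − 17/800·(0.968800+0.938500+0.926000+0.896100))/(1+17/800) = 1721/2000 ≈ 0.860500
step 6 [3y] swap r/2=1606/54293: DF=(1 − 1606/54293·(0.968800+0.938500+0.926000+0.896100+0.860500))/(1+1606/54293) = 4197/5000 ≈ 0.839400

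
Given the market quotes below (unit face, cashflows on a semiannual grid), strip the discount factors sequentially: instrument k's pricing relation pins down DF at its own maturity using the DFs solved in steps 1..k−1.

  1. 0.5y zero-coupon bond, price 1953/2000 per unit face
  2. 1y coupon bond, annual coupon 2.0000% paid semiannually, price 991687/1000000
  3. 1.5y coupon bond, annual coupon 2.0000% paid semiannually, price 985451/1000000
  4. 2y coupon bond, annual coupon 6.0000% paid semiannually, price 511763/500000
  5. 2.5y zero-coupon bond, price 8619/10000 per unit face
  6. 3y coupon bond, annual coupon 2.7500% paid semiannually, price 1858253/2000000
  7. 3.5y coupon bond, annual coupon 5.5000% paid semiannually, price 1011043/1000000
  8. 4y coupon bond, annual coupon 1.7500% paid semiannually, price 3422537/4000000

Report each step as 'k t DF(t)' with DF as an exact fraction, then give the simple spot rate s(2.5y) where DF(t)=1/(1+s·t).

step 1 [0.5y] zero: DF = P = 1953/2000 ≈ 0.976500
step 2 [1y] bond c/2=1/100: DF=(991687/1000000 − 1/100·(0.976500))/(1+1/100) = 4861/5000 ≈ 0.972200
step 3 [1.5y] bond c/2=1/100: DF=(985451/1000000 − 1/100·(0.976500+0.972200))/(1+1/100) = 2391/2500 ≈ 0.956400
step 4 [2y] bond c/2=3/100: DF=(511763/500000 − 3/100·(0.976500+0.972200+0.956400))/(1+3/100) = 9091/10000 ≈ 0.909100
step 5 [2.5y] zero: DF = P = 8619/10000 ≈ 0.861900
step 6 [3y] bond c/2=11/800: DF=(1858253/2000000 − 11/800·(0.976500+0.972200+0.956400+0.909100+0.861900))/(1+11/800) = 8531/10000 ≈ 0.853100
step 7 [3.5y] bond c/2=11/400: DF=(1011043/1000000 − 11/400·(0.976500+0.972200+0.956400+0.909100+0.861900+0.853100))/(1+11/400) = 209/250 ≈ 0.836000
step 8 [4y] bond c/2=7/800: DF=(3422537/4000000 − 7/800·(0.976500+0.972200+0.956400+0.909100+0.861900+0.853100+0.836000))/(1+7/800) = 793/1000 ≈ 0.793000

1 1/2 1953/2000
2 1 4861/5000
3 3/2 2391/2500
4 2 9091/10000
5 5/2 8619/10000
6 3 8531/10000
7 7/2 209/250
8 4 793/1000
s(2.5y) = (1/(8619/10000) − 1)/(5/2) = 2762/43095 ≈ 6.4091%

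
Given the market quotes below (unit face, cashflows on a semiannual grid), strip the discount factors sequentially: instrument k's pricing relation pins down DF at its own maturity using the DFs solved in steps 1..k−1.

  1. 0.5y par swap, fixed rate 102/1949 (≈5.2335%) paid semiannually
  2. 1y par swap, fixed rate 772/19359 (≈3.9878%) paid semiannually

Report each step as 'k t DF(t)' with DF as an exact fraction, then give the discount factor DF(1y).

1 1/2 1949/2000
2 1 4807/5000
DF(1y) = 4807/5000 ≈ 0.961400

step 1 [0.5y] swap r/2=51/1949: DF=(1 − 51/1949·(0))/(1+51/1949) = 1949/2000 ≈ 0.974500
step 2 [1y] swap r/2=386/19359: DF=(1 − 386/19359·(0.974500))/(1+386/19359) = 4807/5000 ≈ 0.961400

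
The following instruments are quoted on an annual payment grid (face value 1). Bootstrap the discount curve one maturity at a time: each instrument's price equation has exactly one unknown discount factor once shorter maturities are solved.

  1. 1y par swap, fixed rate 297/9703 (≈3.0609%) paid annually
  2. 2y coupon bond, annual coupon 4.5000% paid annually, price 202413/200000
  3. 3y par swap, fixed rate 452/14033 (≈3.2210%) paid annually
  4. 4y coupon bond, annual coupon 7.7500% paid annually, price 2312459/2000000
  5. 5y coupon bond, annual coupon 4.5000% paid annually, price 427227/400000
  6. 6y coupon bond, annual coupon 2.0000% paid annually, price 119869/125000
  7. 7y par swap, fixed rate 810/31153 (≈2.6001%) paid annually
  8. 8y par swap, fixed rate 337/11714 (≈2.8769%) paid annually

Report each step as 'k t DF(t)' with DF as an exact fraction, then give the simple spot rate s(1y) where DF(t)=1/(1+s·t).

1 1 9703/10000
2 2 9267/10000
3 3 1137/1250
4 4 1089/1250
5 5 8637/10000
6 6 8511/10000
7 7 419/500
8 8 3989/5000
s(1y) = (1/(9703/10000) − 1)/(1) = 297/9703 ≈ 3.0609%

step 1 [1y] swap r/1=297/9703: DF=(1 − 297/9703·(0))/(1+297/9703) = 9703/10000 ≈ 0.970300
step 2 [2y] bond c/1=9/200: DF=(202413/200000 − 9/200·(0.970300))/(1+9/200) = 9267/10000 ≈ 0.926700
step 3 [3y] swap r/1=452/14033: DF=(1 − 452/14033·(0.970300+0.926700))/(1+452/14033) = 1137/1250 ≈ 0.909600
step 4 [4y] bond c/1=31/400: DF=(2312459/2000000 − 31/400·(0.970300+0.926700+0.909600))/(1+31/400) = 1089/1250 ≈ 0.871200
step 5 [5y] bond c/1=9/200: DF=(427227/400000 − 9/200·(0.970300+0.926700+0.909600+0.871200))/(1+9/200) = 8637/10000 ≈ 0.863700
step 6 [6y] bond c/1=1/50: DF=(119869/125000 − 1/50·(0.970300+0.926700+0.909600+0.871200+0.863700))/(1+1/50) = 8511/10000 ≈ 0.851100
step 7 [7y] swap r/1=810/31153: DF=(1 − 810/31153·(0.970300+0.926700+0.909600+0.871200+0.863700+0.851100))/(1+810/31153) = 419/500 ≈ 0.838000
step 8 [8y] swap r/1=337/11714: DF=(1 − 337/11714·(0.970300+0.926700+0.909600+0.871200+0.863700+0.851100+0.838000))/(1+337/11714) = 3989/5000 ≈ 0.797800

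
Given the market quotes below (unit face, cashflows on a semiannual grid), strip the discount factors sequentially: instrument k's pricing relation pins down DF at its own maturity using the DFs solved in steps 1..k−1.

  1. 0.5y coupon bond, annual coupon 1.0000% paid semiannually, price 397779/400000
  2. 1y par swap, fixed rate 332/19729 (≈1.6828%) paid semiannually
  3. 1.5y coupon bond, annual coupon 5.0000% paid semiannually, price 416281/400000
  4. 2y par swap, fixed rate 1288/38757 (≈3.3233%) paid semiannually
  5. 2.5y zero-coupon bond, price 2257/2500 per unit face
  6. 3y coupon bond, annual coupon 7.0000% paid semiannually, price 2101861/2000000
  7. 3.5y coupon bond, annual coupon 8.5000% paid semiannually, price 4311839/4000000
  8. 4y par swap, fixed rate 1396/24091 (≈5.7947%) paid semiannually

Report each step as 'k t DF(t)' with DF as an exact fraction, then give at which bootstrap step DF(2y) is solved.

step 1 [0.5y] bond c/2=1/200: DF=(397779/400000 − 1/200·(0))/(1+1/200) = 1979/2000 ≈ 0.989500
step 2 [1y] swap r/2=166/19729: DF=(1 − 166/19729·(0.989500))/(1+166/19729) = 4917/5000 ≈ 0.983400
step 3 [1.5y] bond c/2=1/40: DF=(416281/400000 − 1/40·(0.989500+0.983400))/(1+1/40) = 1209/1250 ≈ 0.967200
step 4 [2y] swap r/2=644/38757: DF=(1 − 644/38757·(0.989500+0.983400+0.967200))/(1+644/38757) = 2339/2500 ≈ 0.935600
step 5 [2.5y] zero: DF = P = 2257/2500 ≈ 0.902800
step 6 [3y] bond c/2=7/200: DF=(2101861/2000000 − 7/200·(0.989500+0.983400+0.967200+0.935600+0.902800))/(1+7/200) = 4269/5000 ≈ 0.853800
step 7 [3.5y] bond c/2=17/400: DF=(4311839/4000000 − 17/400·(0.989500+0.983400+0.967200+0.935600+0.902800+0.853800))/(1+17/400) = 2011/2500 ≈ 0.804400
step 8 [4y] swap r/2=698/24091: DF=(1 − 698/24091·(0.989500+0.983400+0.967200+0.935600+0.902800+0.853800+0.804400))/(1+698/24091) = 3953/5000 ≈ 0.790600

1 1/2 1979/2000
2 1 4917/5000
3 3/2 1209/1250
4 2 2339/2500
5 5/2 2257/2500
6 3 4269/5000
7 7/2 2011/2500
8 4 3953/5000
DF(2y) is solved at step 4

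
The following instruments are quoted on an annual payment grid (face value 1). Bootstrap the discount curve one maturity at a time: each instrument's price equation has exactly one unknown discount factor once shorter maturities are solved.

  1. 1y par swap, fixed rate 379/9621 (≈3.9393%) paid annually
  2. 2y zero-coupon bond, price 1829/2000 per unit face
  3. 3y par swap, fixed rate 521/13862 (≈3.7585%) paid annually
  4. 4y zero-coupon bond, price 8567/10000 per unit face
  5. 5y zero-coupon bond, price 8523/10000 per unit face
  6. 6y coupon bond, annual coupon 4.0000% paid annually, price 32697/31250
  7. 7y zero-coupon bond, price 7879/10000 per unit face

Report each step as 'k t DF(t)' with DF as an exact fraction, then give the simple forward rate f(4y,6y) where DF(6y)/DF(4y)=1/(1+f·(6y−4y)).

step 1 [1y] swap r/1=379/9621: DF=(1 − 379/9621·(0))/(1+379/9621) = 9621/10000 ≈ 0.962100
step 2 [2y] zero: DF = P = 1829/2000 ≈ 0.914500
step 3 [3y] swap r/1=521/13862: DF=(1 − 521/13862·(0.962100+0.914500))/(1+521/13862) = 4479/5000 ≈ 0.895800
step 4 [4y] zero: DF = P = 8567/10000 ≈ 0.856700
step 5 [5y] zero: DF = P = 8523/10000 ≈ 0.852300
step 6 [6y] bond c/1=1/25: DF=(32697/31250 − 1/25·(0.962100+0.914500+0.895800+0.856700+0.852300))/(1+1/25) = 8337/10000 ≈ 0.833700
step 7 [7y] zero: DF = P = 7879/10000 ≈ 0.787900

1 1 9621/10000
2 2 1829/2000
3 3 4479/5000
4 4 8567/10000
5 5 8523/10000
6 6 8337/10000
7 7 7879/10000
f(4y,6y) = ((8567/10000)/(8337/10000) − 1)/(2) = 115/8337 ≈ 1.3794%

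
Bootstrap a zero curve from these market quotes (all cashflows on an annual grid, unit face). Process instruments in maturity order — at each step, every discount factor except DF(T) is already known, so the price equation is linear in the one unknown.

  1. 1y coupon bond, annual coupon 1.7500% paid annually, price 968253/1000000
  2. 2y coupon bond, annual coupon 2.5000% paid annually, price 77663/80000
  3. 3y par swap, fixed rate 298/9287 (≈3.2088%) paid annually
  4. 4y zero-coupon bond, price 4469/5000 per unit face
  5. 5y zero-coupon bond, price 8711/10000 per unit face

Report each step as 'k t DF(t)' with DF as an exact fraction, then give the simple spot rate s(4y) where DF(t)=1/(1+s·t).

1 1 2379/2500
2 2 9239/10000
3 3 4553/5000
4 4 4469/5000
5 5 8711/10000
s(4y) = (1/(4469/5000) − 1)/(4) = 531/17876 ≈ 2.9705%

step 1 [1y] bond c/1=7/400: DF=(968253/1000000 − 7/400·(0))/(1+7/400) = 2379/2500 ≈ 0.951600
step 2 [2y] bond c/1=1/40: DF=(77663/80000 − 1/40·(0.951600))/(1+1/40) = 9239/10000 ≈ 0.923900
step 3 [3y] swap r/1=298/9287: DF=(1 − 298/9287·(0.951600+0.923900))/(1+298/9287) = 4553/5000 ≈ 0.910600
step 4 [4y] zero: DF = P = 4469/5000 ≈ 0.893800
step 5 [5y] zero: DF = P = 8711/10000 ≈ 0.871100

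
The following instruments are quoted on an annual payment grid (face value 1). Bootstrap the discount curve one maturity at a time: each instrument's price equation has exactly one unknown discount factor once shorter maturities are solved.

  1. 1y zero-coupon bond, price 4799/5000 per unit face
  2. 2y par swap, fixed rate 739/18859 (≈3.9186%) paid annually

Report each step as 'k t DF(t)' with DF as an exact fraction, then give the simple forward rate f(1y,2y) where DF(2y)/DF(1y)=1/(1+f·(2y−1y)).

1 1 4799/5000
2 2 9261/10000
f(1y,2y) = ((4799/5000)/(9261/10000) − 1)/(1) = 337/9261 ≈ 3.6389%

step 1 [1y] zero: DF = P = 4799/5000 ≈ 0.959800
step 2 [2y] swap r/1=739/18859: DF=(1 − 739/18859·(0.959800))/(1+739/18859) = 9261/10000 ≈ 0.926100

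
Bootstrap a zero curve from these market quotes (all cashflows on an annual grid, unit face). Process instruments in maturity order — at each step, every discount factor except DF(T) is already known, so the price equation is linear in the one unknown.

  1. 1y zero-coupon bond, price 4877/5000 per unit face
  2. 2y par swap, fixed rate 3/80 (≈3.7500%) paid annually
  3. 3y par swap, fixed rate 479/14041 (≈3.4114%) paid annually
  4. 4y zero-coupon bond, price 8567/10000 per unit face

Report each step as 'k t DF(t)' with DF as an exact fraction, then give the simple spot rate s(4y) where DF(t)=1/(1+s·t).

step 1 [1y] zero: DF = P = 4877/5000 ≈ 0.975400
step 2 [2y] swap r/1=3/80: DF=(1 − 3/80·(0.975400))/(1+3/80) = 4643/5000 ≈ 0.928600
step 3 [3y] swap r/1=479/14041: DF=(1 − 479/14041·(0.975400+0.928600))/(1+479/14041) = 4521/5000 ≈ 0.904200
step 4 [4y] zero: DF = P = 8567/10000 ≈ 0.856700

1 1 4877/5000
2 2 4643/5000
3 3 4521/5000
4 4 8567/10000
s(4y) = (1/(8567/10000) − 1)/(4) = 1433/34268 ≈ 4.1817%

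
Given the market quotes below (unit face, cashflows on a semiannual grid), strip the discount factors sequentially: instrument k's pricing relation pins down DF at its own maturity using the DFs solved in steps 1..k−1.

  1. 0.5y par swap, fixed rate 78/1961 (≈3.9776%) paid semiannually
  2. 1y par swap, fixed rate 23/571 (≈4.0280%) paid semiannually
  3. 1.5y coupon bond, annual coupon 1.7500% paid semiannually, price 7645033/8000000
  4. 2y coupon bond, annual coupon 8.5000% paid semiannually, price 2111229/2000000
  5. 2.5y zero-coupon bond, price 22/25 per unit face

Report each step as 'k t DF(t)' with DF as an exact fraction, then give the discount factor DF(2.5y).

step 1 [0.5y] swap r/2=39/1961: DF=(1 − 39/1961·(0))/(1+39/1961) = 1961/2000 ≈ 0.980500
step 2 [1y] swap r/2=23/1142: DF=(1 − 23/1142·(0.980500))/(1+23/1142) = 9609/10000 ≈ 0.960900
step 3 [1.5y] bond c/2=7/800: DF=(7645033/8000000 − 7/800·(0.980500+0.960900))/(1+7/800) = 1861/2000 ≈ 0.930500
step 4 [2y] bond c/2=17/400: DF=(2111229/2000000 − 17/400·(0.980500+0.960900+0.930500))/(1+17/400) = 1791/2000 ≈ 0.895500
step 5 [2.5y] zero: DF = P = 22/25 ≈ 0.880000

1 1/2 1961/2000
2 1 9609/10000
3 3/2 1861/2000
4 2 1791/2000
5 5/2 22/25
DF(2.5y) = 22/25 ≈ 0.880000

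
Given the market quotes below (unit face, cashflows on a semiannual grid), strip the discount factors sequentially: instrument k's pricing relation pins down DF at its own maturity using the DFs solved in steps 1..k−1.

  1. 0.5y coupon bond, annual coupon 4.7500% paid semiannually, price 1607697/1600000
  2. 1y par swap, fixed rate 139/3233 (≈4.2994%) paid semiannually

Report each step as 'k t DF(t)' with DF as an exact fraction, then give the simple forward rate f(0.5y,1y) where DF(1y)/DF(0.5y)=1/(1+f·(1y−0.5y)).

step 1 [0.5y] bond c/2=19/800: DF=(1607697/1600000 − 19/800·(0))/(1+19/800) = 1963/2000 ≈ 0.981500
step 2 [1y] swap r/2=139/6466: DF=(1 − 139/6466·(0.981500))/(1+139/6466) = 9583/10000 ≈ 0.958300

1 1/2 1963/2000
2 1 9583/10000
f(0.5y,1y) = ((1963/2000)/(9583/10000) − 1)/(1/2) = 464/9583 ≈ 4.8419%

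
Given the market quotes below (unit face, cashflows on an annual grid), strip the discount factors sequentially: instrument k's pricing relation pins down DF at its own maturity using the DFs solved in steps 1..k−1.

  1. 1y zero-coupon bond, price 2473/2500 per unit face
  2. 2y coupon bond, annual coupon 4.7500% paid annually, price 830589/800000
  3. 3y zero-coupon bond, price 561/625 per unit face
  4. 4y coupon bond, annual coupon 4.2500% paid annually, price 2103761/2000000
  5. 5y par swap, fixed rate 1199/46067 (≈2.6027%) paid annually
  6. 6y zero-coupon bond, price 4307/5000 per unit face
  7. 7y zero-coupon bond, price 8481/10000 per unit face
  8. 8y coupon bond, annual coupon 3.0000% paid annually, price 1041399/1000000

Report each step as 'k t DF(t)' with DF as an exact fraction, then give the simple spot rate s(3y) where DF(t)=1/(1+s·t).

1 1 2473/2500
2 2 9463/10000
3 3 561/625
4 4 1787/2000
5 5 8801/10000
6 6 4307/5000
7 7 8481/10000
8 8 8271/10000
s(3y) = (1/(561/625) − 1)/(3) = 64/1683 ≈ 3.8027%

step 1 [1y] zero: DF = P = 2473/2500 ≈ 0.989200
step 2 [2y] bond c/1=19/400: DF=(830589/800000 − 19/400·(0.989200))/(1+19/400) = 9463/10000 ≈ 0.946300
step 3 [3y] zero: DF = P = 561/625 ≈ 0.897600
step 4 [4y] bond c/1=17/400: DF=(2103761/2000000 − 17/400·(0.989200+0.946300+0.897600))/(1+17/400) = 1787/2000 ≈ 0.893500
step 5 [5y] swap r/1=1199/46067: DF=(1 − 1199/46067·(0.989200+0.946300+0.897600+0.893500))/(1+1199/46067) = 8801/10000 ≈ 0.880100
step 6 [6y] zero: DF = P = 4307/5000 ≈ 0.861400
step 7 [7y] zero: DF = P = 8481/10000 ≈ 0.848100
step 8 [8y] bond c/1=3/100: DF=(1041399/1000000 − 3/100·(0.989200+0.946300+0.897600+0.893500+0.880100+0.861400+0.848100))/(1+3/100) = 8271/10000 ≈ 0.827100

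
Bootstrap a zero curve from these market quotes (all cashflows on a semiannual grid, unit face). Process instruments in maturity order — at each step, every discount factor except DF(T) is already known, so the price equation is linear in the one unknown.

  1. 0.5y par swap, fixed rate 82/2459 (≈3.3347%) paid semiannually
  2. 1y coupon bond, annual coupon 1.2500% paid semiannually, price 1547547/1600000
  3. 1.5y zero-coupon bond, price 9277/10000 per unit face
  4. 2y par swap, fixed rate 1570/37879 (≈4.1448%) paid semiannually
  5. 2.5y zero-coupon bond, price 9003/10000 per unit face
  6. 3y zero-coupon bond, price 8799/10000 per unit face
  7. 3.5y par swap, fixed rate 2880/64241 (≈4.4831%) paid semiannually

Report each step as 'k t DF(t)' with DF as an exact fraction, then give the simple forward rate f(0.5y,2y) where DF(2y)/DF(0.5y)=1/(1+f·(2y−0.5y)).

1 1/2 2459/2500
2 1 9551/10000
3 3/2 9277/10000
4 2 1843/2000
5 5/2 9003/10000
6 3 8799/10000
7 7/2 107/125
f(0.5y,2y) = ((2459/2500)/(1843/2000) − 1)/(3/2) = 414/9215 ≈ 4.4927%

step 1 [0.5y] swap r/2=41/2459: DF=(1 − 41/2459·(0))/(1+41/2459) = 2459/2500 ≈ 0.983600
step 2 [1y] bond c/2=1/160: DF=(1547547/1600000 − 1/160·(0.983600))/(1+1/160) = 9551/10000 ≈ 0.955100
step 3 [1.5y] zero: DF = P = 9277/10000 ≈ 0.927700
step 4 [2y] swap r/2=785/37879: DF=(1 − 785/37879·(0.983600+0.955100+0.927700))/(1+785/37879) = 1843/2000 ≈ 0.921500
step 5 [2.5y] zero: DF = P = 9003/10000 ≈ 0.900300
step 6 [3y] zero: DF = P = 8799/10000 ≈ 0.879900
step 7 [3.5y] swap r/2=1440/64241: DF=(1 − 1440/64241·(0.983600+0.955100+0.927700+0.921500+0.900300+0.879900))/(1+1440/64241) = 107/125 ≈ 0.856000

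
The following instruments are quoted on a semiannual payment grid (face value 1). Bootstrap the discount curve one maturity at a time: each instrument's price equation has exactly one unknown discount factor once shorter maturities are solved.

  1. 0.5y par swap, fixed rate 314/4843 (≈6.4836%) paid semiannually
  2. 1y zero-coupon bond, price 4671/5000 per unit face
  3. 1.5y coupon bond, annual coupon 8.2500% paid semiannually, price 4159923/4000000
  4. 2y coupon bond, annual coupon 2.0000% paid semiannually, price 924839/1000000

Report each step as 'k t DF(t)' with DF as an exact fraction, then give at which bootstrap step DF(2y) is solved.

1 1/2 4843/5000
2 1 4671/5000
3 3/2 4617/5000
4 2 8877/10000
DF(2y) is solved at step 4

step 1 [0.5y] swap r/2=157/4843: DF=(1 − 157/4843·(0))/(1+157/4843) = 4843/5000 ≈ 0.968600
step 2 [1y] zero: DF = P = 4671/5000 ≈ 0.934200
step 3 [1.5y] bond c/2=33/800: DF=(4159923/4000000 − 33/800·(0.968600+0.934200))/(1+33/800) = 4617/5000 ≈ 0.923400
step 4 [2y] bond c/2=1/100: DF=(924839/1000000 − 1/100·(0.968600+0.934200+0.923400))/(1+1/100) = 8877/10000 ≈ 0.887700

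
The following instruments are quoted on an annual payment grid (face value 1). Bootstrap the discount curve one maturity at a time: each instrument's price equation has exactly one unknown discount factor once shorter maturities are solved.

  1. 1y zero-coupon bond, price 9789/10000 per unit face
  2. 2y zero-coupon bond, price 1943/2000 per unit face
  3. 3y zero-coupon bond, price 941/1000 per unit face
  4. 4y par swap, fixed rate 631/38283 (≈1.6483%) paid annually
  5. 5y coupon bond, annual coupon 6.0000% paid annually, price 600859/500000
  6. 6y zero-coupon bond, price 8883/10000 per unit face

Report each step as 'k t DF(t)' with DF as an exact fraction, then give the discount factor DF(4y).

step 1 [1y] zero: DF = P = 9789/10000 ≈ 0.978900
step 2 [2y] zero: DF = P = 1943/2000 ≈ 0.971500
step 3 [3y] zero: DF = P = 941/1000 ≈ 0.941000
step 4 [4y] swap r/1=631/38283: DF=(1 − 631/38283·(0.978900+0.971500+0.941000))/(1+631/38283) = 9369/10000 ≈ 0.936900
step 5 [5y] bond c/1=3/50: DF=(600859/500000 − 3/50·(0.978900+0.971500+0.941000+0.936900))/(1+3/50) = 917/1000 ≈ 0.917000
step 6 [6y] zero: DF = P = 8883/10000 ≈ 0.888300

1 1 9789/10000
2 2 1943/2000
3 3 941/1000
4 4 9369/10000
5 5 917/1000
6 6 8883/10000
DF(4y) = 9369/10000 ≈ 0.936900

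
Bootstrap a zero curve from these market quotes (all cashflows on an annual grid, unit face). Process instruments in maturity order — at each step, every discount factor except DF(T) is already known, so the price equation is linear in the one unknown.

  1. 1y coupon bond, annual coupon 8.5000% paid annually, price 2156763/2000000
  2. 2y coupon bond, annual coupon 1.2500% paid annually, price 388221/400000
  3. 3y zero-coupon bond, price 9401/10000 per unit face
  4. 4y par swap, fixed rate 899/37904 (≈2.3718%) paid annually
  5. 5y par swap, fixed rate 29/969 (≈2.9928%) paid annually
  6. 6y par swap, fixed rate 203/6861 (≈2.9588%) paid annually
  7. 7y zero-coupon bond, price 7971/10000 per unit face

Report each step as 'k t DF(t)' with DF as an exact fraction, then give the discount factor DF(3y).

step 1 [1y] bond c/1=17/200: DF=(2156763/2000000 − 17/200·(0))/(1+17/200) = 9939/10000 ≈ 0.993900
step 2 [2y] bond c/1=1/80: DF=(388221/400000 − 1/80·(0.993900))/(1+1/80) = 9463/10000 ≈ 0.946300
step 3 [3y] zero: DF = P = 9401/10000 ≈ 0.940100
step 4 [4y] swap r/1=899/37904: DF=(1 − 899/37904·(0.993900+0.946300+0.940100))/(1+899/37904) = 9101/10000 ≈ 0.910100
step 5 [5y] swap r/1=29/969: DF=(1 − 29/969·(0.993900+0.946300+0.940100+0.910100))/(1+29/969) = 538/625 ≈ 0.860800
step 6 [6y] swap r/1=203/6861: DF=(1 − 203/6861·(0.993900+0.946300+0.940100+0.910100+0.860800))/(1+203/6861) = 1047/1250 ≈ 0.837600
step 7 [7y] zero: DF = P = 7971/10000 ≈ 0.797100

1 1 9939/10000
2 2 9463/10000
3 3 9401/10000
4 4 9101/10000
5 5 538/625
6 6 1047/1250
7 7 7971/10000
DF(3y) = 9401/10000 ≈ 0.940100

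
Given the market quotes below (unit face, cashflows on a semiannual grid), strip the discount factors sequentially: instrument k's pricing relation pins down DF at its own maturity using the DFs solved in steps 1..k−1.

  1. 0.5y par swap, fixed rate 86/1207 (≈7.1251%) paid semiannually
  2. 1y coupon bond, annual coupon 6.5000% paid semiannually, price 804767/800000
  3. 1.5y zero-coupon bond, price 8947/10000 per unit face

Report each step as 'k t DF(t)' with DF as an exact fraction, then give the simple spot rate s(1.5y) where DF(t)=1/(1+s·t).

step 1 [0.5y] swap r/2=43/1207: DF=(1 − 43/1207·(0))/(1+43/1207) = 1207/1250 ≈ 0.965600
step 2 [1y] bond c/2=13/400: DF=(804767/800000 − 13/400·(0.965600))/(1+13/400) = 9439/10000 ≈ 0.943900
step 3 [1.5y] zero: DF = P = 8947/10000 ≈ 0.894700

1 1/2 1207/1250
2 1 9439/10000
3 3/2 8947/10000
s(1.5y) = (1/(8947/10000) − 1)/(3/2) = 702/8947 ≈ 7.8462%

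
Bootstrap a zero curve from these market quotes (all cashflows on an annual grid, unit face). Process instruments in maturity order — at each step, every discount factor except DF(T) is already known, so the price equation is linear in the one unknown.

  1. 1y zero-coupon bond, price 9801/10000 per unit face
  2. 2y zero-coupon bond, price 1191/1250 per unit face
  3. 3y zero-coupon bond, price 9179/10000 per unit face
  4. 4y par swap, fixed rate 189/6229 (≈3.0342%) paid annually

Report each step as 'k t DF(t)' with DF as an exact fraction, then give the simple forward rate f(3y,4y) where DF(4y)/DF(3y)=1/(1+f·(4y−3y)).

step 1 [1y] zero: DF = P = 9801/10000 ≈ 0.980100
step 2 [2y] zero: DF = P = 1191/1250 ≈ 0.952800
step 3 [3y] zero: DF = P = 9179/10000 ≈ 0.917900
step 4 [4y] swap r/1=189/6229: DF=(1 − 189/6229·(0.980100+0.952800+0.917900))/(1+189/6229) = 4433/5000 ≈ 0.886600

1 1 9801/10000
2 2 1191/1250
3 3 9179/10000
4 4 4433/5000
f(3y,4y) = ((9179/10000)/(4433/5000) − 1)/(1) = 313/8866 ≈ 3.5303%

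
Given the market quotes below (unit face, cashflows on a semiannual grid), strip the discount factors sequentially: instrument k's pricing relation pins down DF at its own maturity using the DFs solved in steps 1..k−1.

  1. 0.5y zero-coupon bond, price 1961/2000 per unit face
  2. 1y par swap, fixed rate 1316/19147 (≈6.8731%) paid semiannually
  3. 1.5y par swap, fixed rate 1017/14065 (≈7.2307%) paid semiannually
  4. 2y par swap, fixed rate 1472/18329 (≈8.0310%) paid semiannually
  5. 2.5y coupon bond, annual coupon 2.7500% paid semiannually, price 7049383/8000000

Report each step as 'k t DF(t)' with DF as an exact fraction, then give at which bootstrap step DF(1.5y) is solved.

1 1/2 1961/2000
2 1 4671/5000
3 3/2 8983/10000
4 2 533/625
5 5/2 1639/2000
DF(1.5y) is solved at step 3

step 1 [0.5y] zero: DF = P = 1961/2000 ≈ 0.980500
step 2 [1y] swap r/2=658/19147: DF=(1 − 658/19147·(0.980500))/(1+658/19147) = 4671/5000 ≈ 0.934200
step 3 [1.5y] swap r/2=1017/28130: DF=(1 − 1017/28130·(0.980500+0.934200))/(1+1017/28130) = 8983/10000 ≈ 0.898300
step 4 [2y] swap r/2=736/18329: DF=(1 − 736/18329·(0.980500+0.934200+0.898300))/(1+736/18329) = 533/625 ≈ 0.852800
step 5 [2.5y] bond c/2=11/800: DF=(7049383/8000000 − 11/800·(0.980500+0.934200+0.898300+0.852800))/(1+11/800) = 1639/2000 ≈ 0.819500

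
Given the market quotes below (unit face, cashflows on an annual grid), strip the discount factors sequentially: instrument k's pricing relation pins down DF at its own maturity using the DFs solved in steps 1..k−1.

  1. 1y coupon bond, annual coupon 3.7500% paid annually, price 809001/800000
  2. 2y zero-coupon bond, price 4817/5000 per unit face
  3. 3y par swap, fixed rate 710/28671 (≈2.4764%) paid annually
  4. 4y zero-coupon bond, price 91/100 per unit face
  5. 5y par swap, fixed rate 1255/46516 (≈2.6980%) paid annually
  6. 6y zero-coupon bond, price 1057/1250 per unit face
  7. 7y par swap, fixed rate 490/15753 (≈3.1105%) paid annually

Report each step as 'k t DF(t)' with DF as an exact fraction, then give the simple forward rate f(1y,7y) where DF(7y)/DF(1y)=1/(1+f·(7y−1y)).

1 1 9747/10000
2 2 4817/5000
3 3 929/1000
4 4 91/100
5 5 1749/2000
6 6 1057/1250
7 7 201/250
f(1y,7y) = ((9747/10000)/(201/250) − 1)/(6) = 569/16080 ≈ 3.5386%

step 1 [1y] bond c/1=3/80: DF=(809001/800000 − 3/80·(0))/(1+3/80) = 9747/10000 ≈ 0.974700
step 2 [2y] zero: DF = P = 4817/5000 ≈ 0.963400
step 3 [3y] swap r/1=710/28671: DF=(1 − 710/28671·(0.974700+0.963400))/(1+710/28671) = 929/1000 ≈ 0.929000
step 4 [4y] zero: DF = P = 91/100 ≈ 0.910000
step 5 [5y] swap r/1=1255/46516: DF=(1 − 1255/46516·(0.974700+0.963400+0.929000+0.910000))/(1+1255/46516) = 1749/2000 ≈ 0.874500
step 6 [6y] zero: DF = P = 1057/1250 ≈ 0.845600
step 7 [7y] swap r/1=490/15753: DF=(1 − 490/15753·(0.974700+0.963400+0.929000+0.910000+0.874500+0.845600))/(1+490/15753) = 201/250 ≈ 0.804000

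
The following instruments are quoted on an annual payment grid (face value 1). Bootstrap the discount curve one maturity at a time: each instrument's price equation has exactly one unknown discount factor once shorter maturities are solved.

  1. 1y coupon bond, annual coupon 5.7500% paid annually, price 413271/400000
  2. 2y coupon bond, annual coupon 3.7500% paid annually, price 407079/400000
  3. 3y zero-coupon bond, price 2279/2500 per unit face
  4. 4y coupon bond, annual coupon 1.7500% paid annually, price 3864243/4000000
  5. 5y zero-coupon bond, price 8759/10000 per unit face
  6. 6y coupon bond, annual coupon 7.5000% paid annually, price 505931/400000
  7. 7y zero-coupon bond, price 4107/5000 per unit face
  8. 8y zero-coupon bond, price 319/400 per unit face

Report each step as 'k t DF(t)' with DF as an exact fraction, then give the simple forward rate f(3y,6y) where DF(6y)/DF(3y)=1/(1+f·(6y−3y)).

1 1 977/1000
2 2 591/625
3 3 2279/2500
4 4 9007/10000
5 5 8759/10000
6 6 8549/10000
7 7 4107/5000
8 8 319/400
f(3y,6y) = ((2279/2500)/(8549/10000) − 1)/(3) = 189/8549 ≈ 2.2108%

step 1 [1y] bond c/1=23/400: DF=(413271/400000 − 23/400·(0))/(1+23/400) = 977/1000 ≈ 0.977000
step 2 [2y] bond c/1=3/80: DF=(407079/400000 − 3/80·(0.977000))/(1+3/80) = 591/625 ≈ 0.945600
step 3 [3y] zero: DF = P = 2279/2500 ≈ 0.911600
step 4 [4y] bond c/1=7/400: DF=(3864243/4000000 − 7/400·(0.977000+0.945600+0.911600))/(1+7/400) = 9007/10000 ≈ 0.900700
step 5 [5y] zero: DF = P = 8759/10000 ≈ 0.875900
step 6 [6y] bond c/1=3/40: DF=(505931/400000 − 3/40·(0.977000+0.945600+0.911600+0.900700+0.875900))/(1+3/40) = 8549/10000 ≈ 0.854900
step 7 [7y] zero: DF = P = 4107/5000 ≈ 0.821400
step 8 [8y] zero: DF = P = 319/400 ≈ 0.797500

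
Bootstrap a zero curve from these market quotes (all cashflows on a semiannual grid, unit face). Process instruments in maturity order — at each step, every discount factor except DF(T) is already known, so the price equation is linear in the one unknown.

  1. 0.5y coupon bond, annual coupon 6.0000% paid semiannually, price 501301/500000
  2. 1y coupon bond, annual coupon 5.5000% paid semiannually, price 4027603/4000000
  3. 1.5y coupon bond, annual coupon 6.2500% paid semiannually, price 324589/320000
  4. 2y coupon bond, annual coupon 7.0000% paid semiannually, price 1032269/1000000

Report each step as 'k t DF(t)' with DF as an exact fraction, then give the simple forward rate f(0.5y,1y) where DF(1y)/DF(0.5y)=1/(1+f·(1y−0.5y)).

1 1/2 4867/5000
2 1 9539/10000
3 3/2 2313/2500
4 2 9009/10000
f(0.5y,1y) = ((4867/5000)/(9539/10000) − 1)/(1/2) = 390/9539 ≈ 4.0885%

step 1 [0.5y] bond c/2=3/100: DF=(501301/500000 − 3/100·(0))/(1+3/100) = 4867/5000 ≈ 0.973400
step 2 [1y] bond c/2=11/400: DF=(4027603/4000000 − 11/400·(0.973400))/(1+11/400) = 9539/10000 ≈ 0.953900
step 3 [1.5y] bond c/2=1/32: DF=(324589/320000 − 1/32·(0.973400+0.953900))/(1+1/32) = 2313/2500 ≈ 0.925200
step 4 [2y] bond c/2=7/200: DF=(1032269/1000000 − 7/200·(0.973400+0.953900+0.925200))/(1+7/200) = 9009/10000 ≈ 0.900900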